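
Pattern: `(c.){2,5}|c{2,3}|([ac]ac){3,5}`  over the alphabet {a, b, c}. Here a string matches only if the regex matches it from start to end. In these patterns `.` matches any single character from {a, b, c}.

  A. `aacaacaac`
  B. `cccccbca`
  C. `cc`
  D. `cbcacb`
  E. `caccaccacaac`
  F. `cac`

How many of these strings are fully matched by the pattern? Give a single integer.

5

A → match
B → match
C → match
D → match
E → match
F → no match
Total matched: 5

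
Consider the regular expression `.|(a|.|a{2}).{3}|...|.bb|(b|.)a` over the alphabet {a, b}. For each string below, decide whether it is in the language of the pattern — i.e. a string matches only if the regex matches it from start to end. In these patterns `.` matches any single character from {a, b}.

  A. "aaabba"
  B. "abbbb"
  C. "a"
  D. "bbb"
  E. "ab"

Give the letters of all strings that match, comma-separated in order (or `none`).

A → no match
B → no match
C → match
D → match
E → no match

C, D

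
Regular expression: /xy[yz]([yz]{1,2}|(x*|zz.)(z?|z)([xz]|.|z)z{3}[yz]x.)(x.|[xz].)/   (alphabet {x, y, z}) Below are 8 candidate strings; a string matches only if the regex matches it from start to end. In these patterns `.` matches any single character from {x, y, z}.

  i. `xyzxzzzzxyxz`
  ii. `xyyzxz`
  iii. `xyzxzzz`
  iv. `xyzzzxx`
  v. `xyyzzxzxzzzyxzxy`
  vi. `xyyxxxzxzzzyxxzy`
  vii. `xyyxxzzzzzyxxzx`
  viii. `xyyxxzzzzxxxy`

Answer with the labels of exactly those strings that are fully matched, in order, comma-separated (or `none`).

i → match
ii → match
iii → no match
iv → match
v → match
vi → match
vii → match
viii → match

i, ii, iv, v, vi, vii, viii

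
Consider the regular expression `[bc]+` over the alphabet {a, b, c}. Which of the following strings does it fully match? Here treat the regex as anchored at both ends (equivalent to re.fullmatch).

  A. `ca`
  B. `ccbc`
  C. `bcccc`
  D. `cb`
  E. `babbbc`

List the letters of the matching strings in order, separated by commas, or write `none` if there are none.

B, C, D

A → no match
B → match
C → match
D → match
E → no match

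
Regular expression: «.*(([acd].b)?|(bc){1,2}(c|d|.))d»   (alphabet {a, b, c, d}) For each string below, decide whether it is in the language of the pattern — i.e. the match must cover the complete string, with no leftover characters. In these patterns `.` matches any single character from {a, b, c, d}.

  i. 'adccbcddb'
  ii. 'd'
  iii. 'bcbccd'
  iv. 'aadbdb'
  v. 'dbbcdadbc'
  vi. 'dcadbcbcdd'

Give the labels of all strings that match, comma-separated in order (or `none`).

i → no match — must end with 'd'
ii → match
iii → match
iv → no match — must end with 'd'
v → no match — must end with 'd'
vi → match

ii, iii, vi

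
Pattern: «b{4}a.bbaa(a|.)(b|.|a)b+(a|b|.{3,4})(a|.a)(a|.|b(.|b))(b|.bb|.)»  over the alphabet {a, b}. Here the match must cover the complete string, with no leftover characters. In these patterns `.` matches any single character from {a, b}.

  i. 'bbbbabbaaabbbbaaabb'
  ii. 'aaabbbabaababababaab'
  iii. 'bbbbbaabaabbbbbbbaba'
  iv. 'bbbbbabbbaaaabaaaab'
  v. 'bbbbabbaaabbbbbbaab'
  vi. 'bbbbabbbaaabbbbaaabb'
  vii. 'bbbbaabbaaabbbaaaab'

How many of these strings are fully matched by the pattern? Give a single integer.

2

i → no match
ii → no match — must start with 'b'
iii → no match
iv → no match
v → no match
vi → match
vii → match
Total matched: 2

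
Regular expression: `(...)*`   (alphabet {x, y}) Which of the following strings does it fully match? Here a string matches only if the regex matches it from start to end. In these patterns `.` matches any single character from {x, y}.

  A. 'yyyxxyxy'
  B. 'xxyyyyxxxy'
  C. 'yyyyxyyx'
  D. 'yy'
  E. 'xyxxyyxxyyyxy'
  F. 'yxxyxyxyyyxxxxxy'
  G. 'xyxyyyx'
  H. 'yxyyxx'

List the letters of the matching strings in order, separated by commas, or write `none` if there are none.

H

A → no match
B → no match
C → no match
D → no match
E → no match
F → no match
G → no match
H → match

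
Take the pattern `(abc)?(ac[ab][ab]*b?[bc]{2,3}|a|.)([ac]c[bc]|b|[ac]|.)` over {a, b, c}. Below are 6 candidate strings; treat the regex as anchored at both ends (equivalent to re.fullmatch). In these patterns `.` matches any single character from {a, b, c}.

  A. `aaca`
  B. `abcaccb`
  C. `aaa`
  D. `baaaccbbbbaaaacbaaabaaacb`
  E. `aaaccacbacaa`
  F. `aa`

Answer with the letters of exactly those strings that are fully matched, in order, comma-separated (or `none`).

A → no match
B → match
C → no match
D → no match
E → no match
F → match

B, F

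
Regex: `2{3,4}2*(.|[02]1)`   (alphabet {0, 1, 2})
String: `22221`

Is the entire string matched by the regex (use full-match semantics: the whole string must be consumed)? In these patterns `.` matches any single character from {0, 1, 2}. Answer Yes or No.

Yes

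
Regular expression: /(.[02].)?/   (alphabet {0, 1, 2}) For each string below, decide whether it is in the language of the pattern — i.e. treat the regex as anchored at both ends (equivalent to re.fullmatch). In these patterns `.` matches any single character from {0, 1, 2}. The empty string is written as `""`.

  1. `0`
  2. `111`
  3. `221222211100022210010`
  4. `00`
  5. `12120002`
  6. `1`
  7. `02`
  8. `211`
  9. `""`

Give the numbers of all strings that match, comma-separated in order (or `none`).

9

1 → no match
2 → no match
3 → no match
4 → no match
5 → no match
6 → no match
7 → no match
8 → no match
9 → match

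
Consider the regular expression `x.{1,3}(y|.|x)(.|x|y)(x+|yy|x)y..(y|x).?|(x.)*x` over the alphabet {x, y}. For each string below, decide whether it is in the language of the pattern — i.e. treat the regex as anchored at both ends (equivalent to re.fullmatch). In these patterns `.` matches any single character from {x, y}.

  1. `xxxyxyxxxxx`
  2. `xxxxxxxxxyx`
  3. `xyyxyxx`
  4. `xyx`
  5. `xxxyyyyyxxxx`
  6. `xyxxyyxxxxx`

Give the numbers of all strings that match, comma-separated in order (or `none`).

1, 2, 4, 5

1. `xxxyxyxxxxx` → match
2. `xxxxxxxxxyx` → match
3. `xyyxyxx` → no match
4. `xyx` → match
5. `xxxyyyyyxxxx` → match
6. `xyxxyyxxxxx` → no match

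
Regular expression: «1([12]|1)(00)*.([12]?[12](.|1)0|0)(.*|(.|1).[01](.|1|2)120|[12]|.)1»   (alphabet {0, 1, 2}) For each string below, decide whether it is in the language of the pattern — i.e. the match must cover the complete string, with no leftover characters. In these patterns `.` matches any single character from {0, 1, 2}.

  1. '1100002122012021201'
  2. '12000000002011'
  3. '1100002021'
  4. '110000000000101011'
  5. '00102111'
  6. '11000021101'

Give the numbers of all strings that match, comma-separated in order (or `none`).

1, 2, 3, 4, 6

1 → match
2 → match
3 → match
4 → match
5 → no match — must start with '1'
6 → match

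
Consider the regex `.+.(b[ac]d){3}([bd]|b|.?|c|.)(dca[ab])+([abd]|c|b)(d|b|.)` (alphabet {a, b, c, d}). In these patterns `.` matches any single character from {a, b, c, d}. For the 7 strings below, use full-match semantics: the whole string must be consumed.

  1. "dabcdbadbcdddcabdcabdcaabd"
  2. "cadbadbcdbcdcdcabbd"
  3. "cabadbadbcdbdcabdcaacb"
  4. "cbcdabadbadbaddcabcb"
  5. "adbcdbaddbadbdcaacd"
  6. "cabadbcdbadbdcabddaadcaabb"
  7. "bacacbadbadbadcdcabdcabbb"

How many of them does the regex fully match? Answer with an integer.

1 → match
2 → match
3 → match
4 → match
5 → no match
6 → no match
7 → match
Total matched: 5

5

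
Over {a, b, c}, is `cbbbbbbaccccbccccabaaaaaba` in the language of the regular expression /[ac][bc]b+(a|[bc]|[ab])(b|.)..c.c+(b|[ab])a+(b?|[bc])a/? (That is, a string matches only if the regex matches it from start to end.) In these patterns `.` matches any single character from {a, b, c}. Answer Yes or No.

No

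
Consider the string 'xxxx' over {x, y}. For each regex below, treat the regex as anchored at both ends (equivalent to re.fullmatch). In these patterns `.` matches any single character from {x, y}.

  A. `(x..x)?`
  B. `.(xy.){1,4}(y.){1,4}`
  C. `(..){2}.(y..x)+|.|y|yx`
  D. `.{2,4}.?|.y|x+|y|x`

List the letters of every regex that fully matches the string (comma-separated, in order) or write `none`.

A → match
B → no match
C → no match
D → match

A, D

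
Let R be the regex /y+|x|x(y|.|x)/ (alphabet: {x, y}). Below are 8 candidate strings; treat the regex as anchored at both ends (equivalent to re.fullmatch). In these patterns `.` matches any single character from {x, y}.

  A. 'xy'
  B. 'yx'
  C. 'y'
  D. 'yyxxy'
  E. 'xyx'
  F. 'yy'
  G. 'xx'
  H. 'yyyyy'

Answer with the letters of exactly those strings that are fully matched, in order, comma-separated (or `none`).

A, C, F, G, H

A → match
B → no match
C → match
D → no match
E → no match
F → match
G → match
H → match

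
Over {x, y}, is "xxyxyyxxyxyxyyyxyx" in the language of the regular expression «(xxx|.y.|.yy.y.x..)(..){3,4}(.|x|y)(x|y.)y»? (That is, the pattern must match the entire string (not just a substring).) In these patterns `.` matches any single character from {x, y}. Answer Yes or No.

No

Every match must end with "y", but "xxyxyyxxyxyxyyyxyx" does not.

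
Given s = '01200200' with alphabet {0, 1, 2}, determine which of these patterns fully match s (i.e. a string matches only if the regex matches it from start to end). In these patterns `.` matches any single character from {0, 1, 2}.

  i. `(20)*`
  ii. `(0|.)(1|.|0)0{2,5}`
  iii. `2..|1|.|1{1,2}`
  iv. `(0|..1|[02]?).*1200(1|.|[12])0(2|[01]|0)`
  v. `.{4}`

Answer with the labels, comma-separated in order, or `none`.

iv

i → no match
ii → no match
iii → no match
iv → match
v → no match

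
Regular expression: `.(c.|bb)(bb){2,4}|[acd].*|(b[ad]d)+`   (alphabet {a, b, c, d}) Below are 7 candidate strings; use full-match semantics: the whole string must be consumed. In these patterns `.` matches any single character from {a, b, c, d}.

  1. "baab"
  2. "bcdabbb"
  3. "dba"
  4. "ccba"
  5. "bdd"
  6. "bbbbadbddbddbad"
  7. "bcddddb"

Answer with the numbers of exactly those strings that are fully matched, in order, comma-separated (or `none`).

3, 4, 5

1 → no match
2 → no match
3 → match
4 → match
5 → match
6 → no match
7 → no match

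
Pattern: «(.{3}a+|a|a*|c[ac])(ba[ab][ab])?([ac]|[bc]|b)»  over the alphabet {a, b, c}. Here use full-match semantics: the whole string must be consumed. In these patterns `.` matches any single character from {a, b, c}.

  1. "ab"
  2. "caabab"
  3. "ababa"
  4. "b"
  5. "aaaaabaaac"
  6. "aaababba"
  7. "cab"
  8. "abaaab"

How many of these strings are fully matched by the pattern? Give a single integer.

6

1 → match
2 → no match
3 → no match
4 → match
5 → match
6 → match
7 → match
8 → match
Total matched: 6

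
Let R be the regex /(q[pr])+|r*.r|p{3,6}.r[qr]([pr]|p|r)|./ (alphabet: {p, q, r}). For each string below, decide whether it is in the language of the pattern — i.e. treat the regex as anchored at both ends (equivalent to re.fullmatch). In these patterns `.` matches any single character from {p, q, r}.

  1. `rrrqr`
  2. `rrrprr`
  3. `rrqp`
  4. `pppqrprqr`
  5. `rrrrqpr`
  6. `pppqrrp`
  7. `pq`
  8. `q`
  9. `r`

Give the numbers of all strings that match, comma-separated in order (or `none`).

1, 6, 8, 9

1 → match
2 → no match
3 → no match
4 → no match
5 → no match
6 → match
7 → no match
8 → match
9 → match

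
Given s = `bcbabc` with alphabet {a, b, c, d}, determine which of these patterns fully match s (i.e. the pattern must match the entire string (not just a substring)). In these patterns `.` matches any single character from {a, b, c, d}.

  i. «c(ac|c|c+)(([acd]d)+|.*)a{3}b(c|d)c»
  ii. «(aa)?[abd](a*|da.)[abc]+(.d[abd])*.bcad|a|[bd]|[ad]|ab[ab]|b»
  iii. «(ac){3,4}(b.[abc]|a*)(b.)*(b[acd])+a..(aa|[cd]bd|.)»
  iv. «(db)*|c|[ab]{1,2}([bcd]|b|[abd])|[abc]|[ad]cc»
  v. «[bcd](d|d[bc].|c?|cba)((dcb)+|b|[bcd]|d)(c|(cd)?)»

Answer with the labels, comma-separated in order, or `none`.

v

i → no match — must start with `c`
ii → no match
iii → no match — must start with `ac`
iv → no match
v → match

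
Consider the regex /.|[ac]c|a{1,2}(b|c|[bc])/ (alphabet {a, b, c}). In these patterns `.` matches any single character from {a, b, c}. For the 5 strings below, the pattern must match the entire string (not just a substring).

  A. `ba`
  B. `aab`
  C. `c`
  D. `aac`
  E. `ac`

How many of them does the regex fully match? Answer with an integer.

4

A → no match
B → match
C → match
D → match
E → match
Total matched: 4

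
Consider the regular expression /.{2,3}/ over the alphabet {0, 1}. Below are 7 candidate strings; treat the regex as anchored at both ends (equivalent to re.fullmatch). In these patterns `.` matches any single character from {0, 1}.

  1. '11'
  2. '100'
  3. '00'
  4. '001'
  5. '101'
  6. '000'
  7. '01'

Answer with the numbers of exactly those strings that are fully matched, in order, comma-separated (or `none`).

1, 2, 3, 4, 5, 6, 7

1 → match
2 → match
3 → match
4 → match
5 → match
6 → match
7 → match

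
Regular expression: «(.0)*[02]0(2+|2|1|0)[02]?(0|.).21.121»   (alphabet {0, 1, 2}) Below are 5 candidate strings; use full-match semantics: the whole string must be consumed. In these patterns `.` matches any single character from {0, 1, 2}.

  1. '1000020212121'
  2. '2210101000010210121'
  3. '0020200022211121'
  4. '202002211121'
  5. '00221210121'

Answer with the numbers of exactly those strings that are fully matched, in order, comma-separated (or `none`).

1 → match
2 → no match
3 → match
4 → match
5 → match

1, 3, 4, 5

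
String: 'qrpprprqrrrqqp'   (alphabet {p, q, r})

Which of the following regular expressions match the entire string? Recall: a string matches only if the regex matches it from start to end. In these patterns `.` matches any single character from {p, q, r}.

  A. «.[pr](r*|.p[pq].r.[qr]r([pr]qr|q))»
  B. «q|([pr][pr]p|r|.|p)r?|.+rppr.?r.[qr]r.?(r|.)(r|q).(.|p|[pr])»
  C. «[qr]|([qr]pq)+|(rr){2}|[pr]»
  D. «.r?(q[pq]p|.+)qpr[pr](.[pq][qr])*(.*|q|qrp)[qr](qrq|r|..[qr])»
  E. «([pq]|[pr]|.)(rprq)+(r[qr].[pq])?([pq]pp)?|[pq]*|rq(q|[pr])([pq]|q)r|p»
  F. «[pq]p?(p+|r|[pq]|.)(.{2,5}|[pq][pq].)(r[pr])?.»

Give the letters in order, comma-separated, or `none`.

B

A → no match
B → match
C → no match
D → no match
E → no match
F → no match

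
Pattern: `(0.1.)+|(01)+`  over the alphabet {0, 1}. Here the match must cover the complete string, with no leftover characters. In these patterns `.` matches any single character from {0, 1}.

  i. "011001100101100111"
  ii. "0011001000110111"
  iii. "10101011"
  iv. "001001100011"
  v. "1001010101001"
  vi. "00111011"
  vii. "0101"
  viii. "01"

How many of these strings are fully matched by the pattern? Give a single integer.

i → no match
ii → match
iii. "10101011" → no match
iv. "001001100011" → match
v → no match
vi. "00111011" → no match
vii. "0101" → match
viii. "01" → match
Total matched: 4

4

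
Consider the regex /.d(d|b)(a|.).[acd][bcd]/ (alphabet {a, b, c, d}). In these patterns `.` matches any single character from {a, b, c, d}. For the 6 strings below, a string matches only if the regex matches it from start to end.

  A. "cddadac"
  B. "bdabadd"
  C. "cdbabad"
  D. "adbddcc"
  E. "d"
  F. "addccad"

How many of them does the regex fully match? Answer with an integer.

4

A → match
B → no match
C → match
D → match
E → no match
F → match
Total matched: 4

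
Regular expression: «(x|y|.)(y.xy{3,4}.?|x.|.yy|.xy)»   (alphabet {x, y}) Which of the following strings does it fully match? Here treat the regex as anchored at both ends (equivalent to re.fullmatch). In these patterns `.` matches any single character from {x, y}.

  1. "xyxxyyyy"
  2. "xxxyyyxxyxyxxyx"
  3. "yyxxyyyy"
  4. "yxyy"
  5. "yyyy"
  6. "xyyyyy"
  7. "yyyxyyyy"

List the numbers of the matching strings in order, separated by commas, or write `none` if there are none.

1, 3, 4, 5, 7

1 → match
2 → no match
3 → match
4 → match
5 → match
6 → no match
7 → match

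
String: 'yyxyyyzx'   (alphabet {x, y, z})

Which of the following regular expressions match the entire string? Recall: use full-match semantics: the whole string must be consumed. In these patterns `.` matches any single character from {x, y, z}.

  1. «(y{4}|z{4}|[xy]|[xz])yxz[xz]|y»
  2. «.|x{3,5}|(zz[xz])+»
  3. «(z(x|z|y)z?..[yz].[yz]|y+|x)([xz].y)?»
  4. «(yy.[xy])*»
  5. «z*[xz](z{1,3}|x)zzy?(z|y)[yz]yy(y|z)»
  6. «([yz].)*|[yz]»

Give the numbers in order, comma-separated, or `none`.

1 → no match
2 → no match
3 → no match
4 → match
5 → no match
6 → no match

4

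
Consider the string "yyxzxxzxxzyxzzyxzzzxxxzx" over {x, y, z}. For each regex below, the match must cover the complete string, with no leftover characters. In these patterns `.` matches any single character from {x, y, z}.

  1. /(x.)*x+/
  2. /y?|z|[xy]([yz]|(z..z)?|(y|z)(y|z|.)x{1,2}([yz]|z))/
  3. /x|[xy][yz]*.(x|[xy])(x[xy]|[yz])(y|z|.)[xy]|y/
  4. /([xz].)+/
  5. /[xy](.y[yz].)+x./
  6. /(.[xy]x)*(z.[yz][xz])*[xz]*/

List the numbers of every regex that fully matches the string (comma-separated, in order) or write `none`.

1 → no match
2 → no match
3 → no match
4 → no match
5 → no match
6 → match

6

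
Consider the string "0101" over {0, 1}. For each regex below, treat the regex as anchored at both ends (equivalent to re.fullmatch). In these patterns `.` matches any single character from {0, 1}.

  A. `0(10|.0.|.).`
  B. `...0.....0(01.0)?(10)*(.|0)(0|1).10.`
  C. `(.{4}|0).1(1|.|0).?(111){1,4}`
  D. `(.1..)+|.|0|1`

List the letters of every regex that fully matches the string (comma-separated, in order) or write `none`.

A → match
B → no match
C → no match — must end with "111"
D → match

A, D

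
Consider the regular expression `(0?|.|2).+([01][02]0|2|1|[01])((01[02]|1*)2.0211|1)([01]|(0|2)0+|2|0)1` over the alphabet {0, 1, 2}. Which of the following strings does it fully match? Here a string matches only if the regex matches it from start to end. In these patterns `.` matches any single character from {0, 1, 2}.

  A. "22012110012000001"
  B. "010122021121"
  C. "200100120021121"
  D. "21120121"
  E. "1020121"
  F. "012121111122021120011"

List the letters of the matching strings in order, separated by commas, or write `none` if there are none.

A → match
B → match
C → match
D → match
E → match
F → no match

A, B, C, D, E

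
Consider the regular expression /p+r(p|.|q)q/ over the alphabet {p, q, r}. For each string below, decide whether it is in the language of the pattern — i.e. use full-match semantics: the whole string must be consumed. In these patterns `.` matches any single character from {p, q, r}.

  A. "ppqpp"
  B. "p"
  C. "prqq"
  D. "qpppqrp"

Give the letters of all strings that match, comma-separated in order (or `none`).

A → no match — must end with "q"
B → no match — must end with "q"
C → match
D → no match — must start with "p"

C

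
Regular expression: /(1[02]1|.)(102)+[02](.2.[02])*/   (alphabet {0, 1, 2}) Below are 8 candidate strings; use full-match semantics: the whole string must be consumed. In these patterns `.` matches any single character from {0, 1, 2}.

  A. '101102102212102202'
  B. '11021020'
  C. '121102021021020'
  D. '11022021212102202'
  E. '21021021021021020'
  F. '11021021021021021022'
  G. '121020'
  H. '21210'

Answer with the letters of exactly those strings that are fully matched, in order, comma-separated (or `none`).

A → match
B → match
C → no match
D → match
E → match
F → match
G → no match
H → no match

A, B, D, E, F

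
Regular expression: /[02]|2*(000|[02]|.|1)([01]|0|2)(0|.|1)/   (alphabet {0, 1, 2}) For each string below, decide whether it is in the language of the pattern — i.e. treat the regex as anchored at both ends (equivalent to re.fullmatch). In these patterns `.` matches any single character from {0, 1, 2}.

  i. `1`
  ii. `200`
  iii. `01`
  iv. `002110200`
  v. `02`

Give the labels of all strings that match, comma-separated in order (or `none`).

i. `1` → no match
ii. `200` → match
iii. `01` → no match
iv. `002110200` → no match
v. `02` → no match

ii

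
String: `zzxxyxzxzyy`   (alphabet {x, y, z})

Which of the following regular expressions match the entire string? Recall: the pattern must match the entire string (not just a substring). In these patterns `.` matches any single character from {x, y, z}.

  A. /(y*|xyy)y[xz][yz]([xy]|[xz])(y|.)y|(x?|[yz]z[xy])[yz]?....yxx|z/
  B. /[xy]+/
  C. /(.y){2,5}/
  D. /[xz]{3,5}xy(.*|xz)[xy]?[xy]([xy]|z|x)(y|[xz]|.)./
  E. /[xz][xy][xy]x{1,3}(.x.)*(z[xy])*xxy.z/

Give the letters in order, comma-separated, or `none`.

D

A → no match
B → no match
C → no match
D → match
E → no match — must end with `z`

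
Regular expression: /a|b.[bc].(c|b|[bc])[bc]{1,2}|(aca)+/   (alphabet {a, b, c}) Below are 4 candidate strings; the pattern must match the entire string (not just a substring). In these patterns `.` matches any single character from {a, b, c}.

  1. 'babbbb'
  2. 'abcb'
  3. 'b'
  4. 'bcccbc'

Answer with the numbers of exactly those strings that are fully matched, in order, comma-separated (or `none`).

1 → match
2 → no match
3 → no match
4 → match

1, 4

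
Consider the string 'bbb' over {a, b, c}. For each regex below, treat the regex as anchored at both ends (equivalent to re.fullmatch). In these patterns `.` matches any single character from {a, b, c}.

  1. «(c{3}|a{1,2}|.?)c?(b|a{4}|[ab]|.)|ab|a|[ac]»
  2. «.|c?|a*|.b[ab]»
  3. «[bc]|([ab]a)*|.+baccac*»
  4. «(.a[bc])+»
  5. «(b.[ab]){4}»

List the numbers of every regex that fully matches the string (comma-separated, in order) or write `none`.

1 → no match
2 → match
3 → no match
4 → no match
5 → no match

2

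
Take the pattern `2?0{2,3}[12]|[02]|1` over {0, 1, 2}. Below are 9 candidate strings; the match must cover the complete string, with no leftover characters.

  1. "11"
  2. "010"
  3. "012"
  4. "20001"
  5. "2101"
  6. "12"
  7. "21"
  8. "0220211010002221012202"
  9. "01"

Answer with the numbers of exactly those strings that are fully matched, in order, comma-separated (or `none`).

1 → no match
2 → no match
3 → no match
4 → match
5 → no match
6 → no match
7 → no match
8 → no match
9 → no match

4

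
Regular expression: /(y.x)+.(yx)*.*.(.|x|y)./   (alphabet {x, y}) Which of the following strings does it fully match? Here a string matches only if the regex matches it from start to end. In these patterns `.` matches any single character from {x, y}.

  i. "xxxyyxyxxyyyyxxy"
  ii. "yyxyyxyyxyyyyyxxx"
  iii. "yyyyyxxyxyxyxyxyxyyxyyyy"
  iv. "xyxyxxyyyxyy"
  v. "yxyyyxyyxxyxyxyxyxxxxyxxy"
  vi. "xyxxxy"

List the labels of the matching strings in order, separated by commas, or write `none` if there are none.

ii

i → no match — must start with "y"
ii → match
iii → no match
iv → no match — must start with "y"
v → no match
vi → no match — must start with "y"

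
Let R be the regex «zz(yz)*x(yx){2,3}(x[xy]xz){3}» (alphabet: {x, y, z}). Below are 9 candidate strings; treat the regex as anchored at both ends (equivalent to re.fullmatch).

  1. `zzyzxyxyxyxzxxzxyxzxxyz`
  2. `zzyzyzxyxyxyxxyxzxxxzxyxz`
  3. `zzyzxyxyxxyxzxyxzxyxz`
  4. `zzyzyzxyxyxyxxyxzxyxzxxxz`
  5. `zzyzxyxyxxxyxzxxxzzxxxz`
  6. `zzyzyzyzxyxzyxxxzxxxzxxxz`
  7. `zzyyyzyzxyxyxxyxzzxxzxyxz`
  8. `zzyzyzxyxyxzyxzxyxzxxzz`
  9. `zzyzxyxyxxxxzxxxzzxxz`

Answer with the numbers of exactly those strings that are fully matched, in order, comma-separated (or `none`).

1 → no match — must end with `xz`
2 → match
3 → match
4 → match
5 → no match
6 → no match
7 → no match
8 → no match — must end with `xz`
9 → no match

2, 3, 4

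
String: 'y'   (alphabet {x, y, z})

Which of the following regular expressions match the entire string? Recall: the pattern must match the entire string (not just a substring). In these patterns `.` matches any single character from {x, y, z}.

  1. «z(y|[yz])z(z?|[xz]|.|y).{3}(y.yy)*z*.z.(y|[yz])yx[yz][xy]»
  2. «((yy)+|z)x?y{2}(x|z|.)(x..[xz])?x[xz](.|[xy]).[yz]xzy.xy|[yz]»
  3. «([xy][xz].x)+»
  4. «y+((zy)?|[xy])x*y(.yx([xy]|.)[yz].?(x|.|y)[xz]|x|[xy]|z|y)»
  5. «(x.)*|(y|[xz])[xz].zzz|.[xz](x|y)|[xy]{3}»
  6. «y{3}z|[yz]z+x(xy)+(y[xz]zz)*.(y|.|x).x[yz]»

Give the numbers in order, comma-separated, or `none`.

2

1 → no match — must start with 'z'
2 → match
3 → no match — must end with 'x'
4 → no match
5 → no match
6 → no match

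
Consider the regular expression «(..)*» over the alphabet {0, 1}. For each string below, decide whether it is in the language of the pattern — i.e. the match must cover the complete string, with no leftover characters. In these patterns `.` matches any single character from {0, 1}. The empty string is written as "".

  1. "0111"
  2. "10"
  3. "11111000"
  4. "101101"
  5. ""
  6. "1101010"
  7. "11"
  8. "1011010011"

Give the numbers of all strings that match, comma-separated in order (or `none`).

1, 2, 3, 4, 5, 7, 8

1 → match
2 → match
3 → match
4 → match
5 → match
6 → no match
7 → match
8 → match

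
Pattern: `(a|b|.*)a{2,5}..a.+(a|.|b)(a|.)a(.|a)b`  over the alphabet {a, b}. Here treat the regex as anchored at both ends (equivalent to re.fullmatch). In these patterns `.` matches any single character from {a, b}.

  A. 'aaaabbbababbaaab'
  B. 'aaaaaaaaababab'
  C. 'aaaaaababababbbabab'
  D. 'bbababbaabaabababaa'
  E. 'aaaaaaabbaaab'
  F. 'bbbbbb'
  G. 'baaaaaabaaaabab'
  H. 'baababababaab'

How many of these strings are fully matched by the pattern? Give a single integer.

1

A → no match
B → no match
C → no match
D → no match — must end with 'b'
E → match
F → no match
G → no match
H → no match
Total matched: 1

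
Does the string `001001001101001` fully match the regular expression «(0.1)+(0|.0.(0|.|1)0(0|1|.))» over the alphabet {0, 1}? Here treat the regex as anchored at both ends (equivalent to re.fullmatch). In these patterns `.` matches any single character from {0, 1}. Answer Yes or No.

Yes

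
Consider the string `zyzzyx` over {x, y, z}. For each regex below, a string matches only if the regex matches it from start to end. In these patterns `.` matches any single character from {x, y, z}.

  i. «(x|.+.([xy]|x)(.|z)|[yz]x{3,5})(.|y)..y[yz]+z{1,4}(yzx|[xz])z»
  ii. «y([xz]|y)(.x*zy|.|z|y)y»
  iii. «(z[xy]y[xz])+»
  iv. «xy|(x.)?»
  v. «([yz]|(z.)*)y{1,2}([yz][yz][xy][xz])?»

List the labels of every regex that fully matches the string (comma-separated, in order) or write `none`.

v

i → no match — must end with `z`
ii → no match — must start with `y`
iii → no match
iv → no match
v → match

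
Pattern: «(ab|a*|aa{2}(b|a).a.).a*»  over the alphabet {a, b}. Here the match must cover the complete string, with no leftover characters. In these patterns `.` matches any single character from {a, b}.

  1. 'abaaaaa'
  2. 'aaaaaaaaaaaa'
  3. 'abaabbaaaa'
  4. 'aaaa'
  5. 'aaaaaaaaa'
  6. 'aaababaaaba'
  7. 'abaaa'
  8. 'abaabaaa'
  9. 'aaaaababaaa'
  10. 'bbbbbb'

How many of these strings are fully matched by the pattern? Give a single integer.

5

1 → match
2 → match
3 → no match
4 → match
5 → match
6 → no match
7 → match
8 → no match
9 → no match
10 → no match
Total matched: 5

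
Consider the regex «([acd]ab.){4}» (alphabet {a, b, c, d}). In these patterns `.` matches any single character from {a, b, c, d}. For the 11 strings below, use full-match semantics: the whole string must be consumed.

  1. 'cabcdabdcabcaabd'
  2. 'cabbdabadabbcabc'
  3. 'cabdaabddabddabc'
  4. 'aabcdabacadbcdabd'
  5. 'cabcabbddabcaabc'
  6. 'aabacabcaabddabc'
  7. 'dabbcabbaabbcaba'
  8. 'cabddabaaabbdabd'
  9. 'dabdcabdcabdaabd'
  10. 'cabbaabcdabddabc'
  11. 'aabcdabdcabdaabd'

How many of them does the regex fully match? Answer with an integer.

1 → match
2 → match
3 → match
4 → no match
5 → no match
6 → match
7 → match
8 → match
9 → match
10 → match
11 → match
Total matched: 9

9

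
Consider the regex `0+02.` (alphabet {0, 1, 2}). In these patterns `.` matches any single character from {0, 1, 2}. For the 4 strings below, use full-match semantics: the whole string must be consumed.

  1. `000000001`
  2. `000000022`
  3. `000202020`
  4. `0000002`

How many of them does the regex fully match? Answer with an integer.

1 → no match
2 → match
3 → no match
4 → no match
Total matched: 1

1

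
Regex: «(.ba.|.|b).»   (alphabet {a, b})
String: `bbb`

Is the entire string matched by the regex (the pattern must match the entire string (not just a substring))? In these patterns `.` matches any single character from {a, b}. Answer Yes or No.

No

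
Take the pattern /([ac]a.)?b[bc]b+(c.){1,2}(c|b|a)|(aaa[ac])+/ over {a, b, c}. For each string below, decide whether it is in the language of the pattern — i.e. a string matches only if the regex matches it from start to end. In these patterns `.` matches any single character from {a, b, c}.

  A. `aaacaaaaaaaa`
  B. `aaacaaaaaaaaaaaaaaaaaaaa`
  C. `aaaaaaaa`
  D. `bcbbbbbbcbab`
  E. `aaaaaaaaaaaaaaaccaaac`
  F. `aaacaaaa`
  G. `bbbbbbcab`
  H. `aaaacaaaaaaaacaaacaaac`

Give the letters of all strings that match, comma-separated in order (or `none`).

A → match
B → match
C → match
D → no match
E → no match
F → match
G → match
H → no match

A, B, C, F, G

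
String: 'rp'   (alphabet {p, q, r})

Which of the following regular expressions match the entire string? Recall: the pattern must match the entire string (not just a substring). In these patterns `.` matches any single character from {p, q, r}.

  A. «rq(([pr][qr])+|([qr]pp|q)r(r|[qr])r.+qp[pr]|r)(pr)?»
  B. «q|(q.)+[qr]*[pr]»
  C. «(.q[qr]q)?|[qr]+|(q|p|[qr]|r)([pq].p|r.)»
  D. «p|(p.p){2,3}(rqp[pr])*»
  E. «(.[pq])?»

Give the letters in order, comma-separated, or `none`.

E

A → no match — must start with 'rq'
B → no match — must start with 'q'
C → no match
D → no match — must start with 'p'
E → match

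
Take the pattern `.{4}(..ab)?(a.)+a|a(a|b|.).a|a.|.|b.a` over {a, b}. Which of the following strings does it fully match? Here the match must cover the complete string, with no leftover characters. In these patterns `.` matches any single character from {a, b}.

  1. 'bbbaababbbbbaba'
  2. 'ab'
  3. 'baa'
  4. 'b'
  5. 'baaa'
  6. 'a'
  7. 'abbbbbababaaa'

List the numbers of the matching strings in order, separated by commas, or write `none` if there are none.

1 → no match
2 → match
3 → match
4 → match
5 → no match
6 → match
7 → match

2, 3, 4, 6, 7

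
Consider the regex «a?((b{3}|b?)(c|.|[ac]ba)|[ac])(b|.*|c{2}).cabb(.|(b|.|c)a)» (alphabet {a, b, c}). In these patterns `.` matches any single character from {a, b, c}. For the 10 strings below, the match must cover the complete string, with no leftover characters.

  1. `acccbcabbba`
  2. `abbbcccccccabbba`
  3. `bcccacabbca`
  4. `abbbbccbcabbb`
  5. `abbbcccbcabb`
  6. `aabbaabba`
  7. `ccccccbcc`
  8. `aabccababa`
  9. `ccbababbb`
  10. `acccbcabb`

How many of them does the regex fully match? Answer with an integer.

4

1 → match
2 → match
3 → match
4 → match
5 → no match
6 → no match
7 → no match
8 → no match
9 → no match
10 → no match
Total matched: 4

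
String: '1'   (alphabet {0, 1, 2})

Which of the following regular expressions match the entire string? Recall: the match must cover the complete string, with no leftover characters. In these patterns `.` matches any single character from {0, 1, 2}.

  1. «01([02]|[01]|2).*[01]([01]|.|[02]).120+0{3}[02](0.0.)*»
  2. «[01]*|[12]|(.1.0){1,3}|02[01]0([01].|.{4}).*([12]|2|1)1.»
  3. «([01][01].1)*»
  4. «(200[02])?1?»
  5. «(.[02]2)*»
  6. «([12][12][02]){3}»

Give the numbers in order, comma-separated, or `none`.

2, 4

1 → no match — must start with '01'
2 → match
3 → no match
4 → match
5 → no match
6 → no match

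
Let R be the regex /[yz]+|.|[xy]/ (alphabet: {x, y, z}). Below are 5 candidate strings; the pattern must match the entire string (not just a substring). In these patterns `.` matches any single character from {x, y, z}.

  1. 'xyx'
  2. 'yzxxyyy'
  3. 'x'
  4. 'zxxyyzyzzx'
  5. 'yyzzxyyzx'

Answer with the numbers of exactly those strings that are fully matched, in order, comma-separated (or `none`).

1 → no match
2 → no match
3 → match
4 → no match
5 → no match

3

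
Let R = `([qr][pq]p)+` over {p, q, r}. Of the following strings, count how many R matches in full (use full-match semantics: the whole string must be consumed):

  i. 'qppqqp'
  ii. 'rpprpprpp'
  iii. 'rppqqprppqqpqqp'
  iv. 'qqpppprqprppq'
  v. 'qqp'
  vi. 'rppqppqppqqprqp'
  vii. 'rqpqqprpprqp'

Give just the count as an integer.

6

i → match
ii → match
iii → match
iv → no match — must end with 'p'
v → match
vi → match
vii → match
Total matched: 6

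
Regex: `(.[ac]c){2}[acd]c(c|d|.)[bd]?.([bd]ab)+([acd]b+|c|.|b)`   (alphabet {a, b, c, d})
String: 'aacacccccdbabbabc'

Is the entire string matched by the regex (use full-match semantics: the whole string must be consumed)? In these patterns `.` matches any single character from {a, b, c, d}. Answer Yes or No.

Yes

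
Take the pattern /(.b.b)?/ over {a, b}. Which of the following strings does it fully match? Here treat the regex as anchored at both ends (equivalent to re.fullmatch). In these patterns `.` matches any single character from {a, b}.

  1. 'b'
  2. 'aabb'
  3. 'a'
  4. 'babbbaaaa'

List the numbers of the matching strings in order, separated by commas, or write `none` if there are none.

none

1 → no match
2 → no match
3 → no match
4 → no match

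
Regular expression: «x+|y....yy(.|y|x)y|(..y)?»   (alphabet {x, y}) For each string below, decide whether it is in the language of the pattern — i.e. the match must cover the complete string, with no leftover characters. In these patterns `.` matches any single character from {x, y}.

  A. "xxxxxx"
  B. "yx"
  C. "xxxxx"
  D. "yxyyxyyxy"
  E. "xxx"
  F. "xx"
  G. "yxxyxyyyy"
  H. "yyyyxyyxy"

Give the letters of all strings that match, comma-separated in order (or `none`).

A → match
B → no match
C → match
D → match
E → match
F → match
G → match
H → match

A, C, D, E, F, G, H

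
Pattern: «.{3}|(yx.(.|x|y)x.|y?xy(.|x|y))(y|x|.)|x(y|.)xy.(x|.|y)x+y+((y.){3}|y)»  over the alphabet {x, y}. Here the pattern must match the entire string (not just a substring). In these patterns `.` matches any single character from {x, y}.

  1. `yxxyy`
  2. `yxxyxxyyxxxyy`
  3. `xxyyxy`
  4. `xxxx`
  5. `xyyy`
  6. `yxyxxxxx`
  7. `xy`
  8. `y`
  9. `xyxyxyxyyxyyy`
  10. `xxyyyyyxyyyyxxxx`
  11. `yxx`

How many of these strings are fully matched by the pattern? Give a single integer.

2

1 → no match
2 → no match
3 → no match
4 → no match
5 → match
6 → no match
7 → no match
8 → no match
9 → no match
10 → no match
11 → match
Total matched: 2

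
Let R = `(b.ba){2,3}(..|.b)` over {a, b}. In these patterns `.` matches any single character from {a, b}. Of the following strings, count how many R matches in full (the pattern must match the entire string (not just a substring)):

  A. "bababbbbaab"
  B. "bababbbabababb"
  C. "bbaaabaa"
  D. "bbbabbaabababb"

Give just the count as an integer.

A → no match
B → match
C → no match
D → no match
Total matched: 1

1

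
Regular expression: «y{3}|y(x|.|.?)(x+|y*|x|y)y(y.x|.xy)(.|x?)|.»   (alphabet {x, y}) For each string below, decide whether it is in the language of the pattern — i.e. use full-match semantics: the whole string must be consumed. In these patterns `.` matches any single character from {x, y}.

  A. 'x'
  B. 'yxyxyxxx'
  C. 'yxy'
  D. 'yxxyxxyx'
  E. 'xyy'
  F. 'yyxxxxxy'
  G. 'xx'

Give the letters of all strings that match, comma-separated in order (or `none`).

A → match
B → no match
C → no match
D → match
E → no match
F → no match
G → no match

A, D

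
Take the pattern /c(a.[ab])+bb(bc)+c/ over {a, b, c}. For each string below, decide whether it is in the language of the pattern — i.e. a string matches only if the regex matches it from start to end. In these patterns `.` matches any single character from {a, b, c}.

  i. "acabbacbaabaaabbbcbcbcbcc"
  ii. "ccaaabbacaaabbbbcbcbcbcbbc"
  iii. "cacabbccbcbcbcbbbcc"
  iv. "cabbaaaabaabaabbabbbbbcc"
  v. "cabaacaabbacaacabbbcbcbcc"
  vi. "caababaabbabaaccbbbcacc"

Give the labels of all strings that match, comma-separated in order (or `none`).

i → no match — must start with "ca"
ii → no match — must start with "ca"
iii → no match
iv → match
v → match
vi → no match — must end with "bcc"

iv, v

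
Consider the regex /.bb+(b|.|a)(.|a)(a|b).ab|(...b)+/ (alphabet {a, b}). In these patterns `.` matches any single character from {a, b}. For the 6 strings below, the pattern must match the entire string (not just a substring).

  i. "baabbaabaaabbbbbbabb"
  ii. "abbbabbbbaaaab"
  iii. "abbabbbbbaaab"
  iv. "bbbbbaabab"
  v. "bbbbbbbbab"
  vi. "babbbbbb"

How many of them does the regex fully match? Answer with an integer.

4

i → match
ii → no match
iii → no match
iv → match
v → match
vi → match
Total matched: 4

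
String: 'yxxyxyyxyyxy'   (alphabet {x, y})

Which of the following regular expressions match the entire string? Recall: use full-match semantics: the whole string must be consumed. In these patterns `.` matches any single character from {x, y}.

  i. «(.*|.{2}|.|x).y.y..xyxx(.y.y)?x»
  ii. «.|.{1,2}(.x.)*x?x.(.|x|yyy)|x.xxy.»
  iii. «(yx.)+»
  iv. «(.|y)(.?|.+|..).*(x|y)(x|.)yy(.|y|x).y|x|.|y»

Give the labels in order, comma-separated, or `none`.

iii

i → no match — must end with 'x'
ii → no match
iii → match
iv → no match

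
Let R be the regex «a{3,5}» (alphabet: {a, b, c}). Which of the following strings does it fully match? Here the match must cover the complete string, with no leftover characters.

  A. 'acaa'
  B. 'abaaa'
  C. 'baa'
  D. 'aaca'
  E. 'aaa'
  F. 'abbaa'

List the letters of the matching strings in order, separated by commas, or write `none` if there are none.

E

A. 'acaa' → no match
B. 'abaaa' → no match
C. 'baa' → no match — must start with 'a'
D. 'aaca' → no match
E. 'aaa' → match
F. 'abbaa' → no match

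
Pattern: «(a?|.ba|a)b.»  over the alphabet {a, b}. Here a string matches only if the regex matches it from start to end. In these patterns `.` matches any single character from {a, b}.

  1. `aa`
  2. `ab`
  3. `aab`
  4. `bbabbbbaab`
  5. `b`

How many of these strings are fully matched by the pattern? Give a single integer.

1. `aa` → no match
2. `ab` → no match
3. `aab` → no match
4. `bbabbbbaab` → no match
5. `b` → no match
Total matched: 0

0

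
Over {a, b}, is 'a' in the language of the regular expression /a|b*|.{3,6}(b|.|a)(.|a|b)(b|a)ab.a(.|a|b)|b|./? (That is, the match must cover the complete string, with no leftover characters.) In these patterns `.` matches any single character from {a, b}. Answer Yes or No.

Yes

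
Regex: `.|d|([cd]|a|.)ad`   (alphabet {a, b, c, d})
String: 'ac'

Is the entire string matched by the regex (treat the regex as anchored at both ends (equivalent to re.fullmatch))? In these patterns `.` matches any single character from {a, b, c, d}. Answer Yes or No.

No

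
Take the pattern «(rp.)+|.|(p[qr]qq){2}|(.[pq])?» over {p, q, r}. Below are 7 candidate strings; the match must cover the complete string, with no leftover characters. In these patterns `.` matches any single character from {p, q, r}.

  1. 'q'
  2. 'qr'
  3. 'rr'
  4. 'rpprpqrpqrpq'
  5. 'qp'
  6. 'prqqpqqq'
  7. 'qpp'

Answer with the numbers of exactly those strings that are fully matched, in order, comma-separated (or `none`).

1, 4, 5, 6

1 → match
2 → no match
3 → no match
4 → match
5 → match
6 → match
7 → no match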